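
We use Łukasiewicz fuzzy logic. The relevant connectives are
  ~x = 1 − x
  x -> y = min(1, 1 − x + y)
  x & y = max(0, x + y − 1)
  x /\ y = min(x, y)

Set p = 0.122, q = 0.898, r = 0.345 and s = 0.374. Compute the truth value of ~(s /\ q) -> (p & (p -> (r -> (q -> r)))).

s /\ q = min(0.374, 0.898) = 0.374
~(s /\ q) = 1 − 0.374 = 0.626
q -> r = min(1, 1 − 0.898 + 0.345) = min(1, 0.447) = 0.447
r -> (q -> r) = min(1, 1 − 0.345 + 0.447) = min(1, 1.102) = 1.000
p -> (r -> (q -> r)) = min(1, 1 − 0.122 + 1.000) = min(1, 1.878) = 1.000
p & (p -> (r -> (q -> r))) = max(0, 0.122 + 1.000 − 1) = max(0, 0.122) = 0.122
~(s /\ q) -> (p & (p -> (r -> (q -> r)))) = min(1, 1 − 0.626 + 0.122) = min(1, 0.496) = 0.496

0.496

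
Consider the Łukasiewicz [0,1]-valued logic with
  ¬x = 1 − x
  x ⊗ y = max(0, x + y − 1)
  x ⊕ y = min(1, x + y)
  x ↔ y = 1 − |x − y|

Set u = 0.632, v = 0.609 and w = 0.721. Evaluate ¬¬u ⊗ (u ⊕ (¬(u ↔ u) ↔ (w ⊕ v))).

0.264

¬u = 1 − 0.632 = 0.368
¬¬u = 1 − 0.368 = 0.632
u ↔ u = 1 − |0.632 − 0.632| = 1 − 0.000 = 1.000
¬(u ↔ u) = 1 − 1.000 = 0.000
w ⊕ v = min(1, 0.721 + 0.609) = min(1, 1.330) = 1.000
¬(u ↔ u) ↔ (w ⊕ v) = 1 − |0.000 − 1.000| = 1 − 1.000 = 0.000
u ⊕ (¬(u ↔ u) ↔ (w ⊕ v)) = min(1, 0.632 + 0.000) = min(1, 0.632) = 0.632
¬¬u ⊗ (u ⊕ (¬(u ↔ u) ↔ (w ⊕ v))) = max(0, 0.632 + 0.632 − 1) = max(0, 0.264) = 0.264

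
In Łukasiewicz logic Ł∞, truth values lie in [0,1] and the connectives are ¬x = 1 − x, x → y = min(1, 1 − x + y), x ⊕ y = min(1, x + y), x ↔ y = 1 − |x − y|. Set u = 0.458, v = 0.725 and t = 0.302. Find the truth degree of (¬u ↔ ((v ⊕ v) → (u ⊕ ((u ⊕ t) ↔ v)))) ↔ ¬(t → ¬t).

0.458

¬u = 1 − 0.458 = 0.542
v ⊕ v = min(1, 0.725 + 0.725) = min(1, 1.450) = 1.000
u ⊕ t = min(1, 0.458 + 0.302) = min(1, 0.760) = 0.760
(u ⊕ t) ↔ v = 1 − |0.760 − 0.725| = 1 − 0.035 = 0.965
u ⊕ ((u ⊕ t) ↔ v) = min(1, 0.458 + 0.965) = min(1, 1.423) = 1.000
(v ⊕ v) → (u ⊕ ((u ⊕ t) ↔ v)) = min(1, 1 − 1.000 + 1.000) = min(1, 1.000) = 1.000
¬u ↔ ((v ⊕ v) → (u ⊕ ((u ⊕ t) ↔ v))) = 1 − |0.542 − 1.000| = 1 − 0.458 = 0.542
¬t = 1 − 0.302 = 0.698
t → ¬t = min(1, 1 − 0.302 + 0.698) = min(1, 1.396) = 1.000
¬(t → ¬t) = 1 − 1.000 = 0.000
(¬u ↔ ((v ⊕ v) → (u ⊕ ((u ⊕ t) ↔ v)))) ↔ ¬(t → ¬t) = 1 − |0.542 − 0.000| = 1 − 0.542 = 0.458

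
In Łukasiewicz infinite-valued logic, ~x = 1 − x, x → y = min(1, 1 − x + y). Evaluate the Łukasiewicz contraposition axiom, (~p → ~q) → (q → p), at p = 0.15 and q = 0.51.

1.00

~p = 1 − 0.15 = 0.85
~q = 1 − 0.51 = 0.49
~p → ~q = min(1, 1 − 0.85 + 0.49) = min(1, 0.64) = 0.64
q → p = min(1, 1 − 0.51 + 0.15) = min(1, 0.64) = 0.64
(~p → ~q) → (q → p) = min(1, 1 − 0.64 + 0.64) = min(1, 1.00) = 1.00
(As expected: an axiom of Ł∞, always 1.)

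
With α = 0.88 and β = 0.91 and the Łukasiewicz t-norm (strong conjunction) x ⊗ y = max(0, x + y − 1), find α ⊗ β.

0.79

α ⊗ β = max(0, 0.88 + 0.91 − 1) = max(0, 0.79) = 0.79
For comparison, the Gödel (minimum) t-norm min(x, y) would give 0.88.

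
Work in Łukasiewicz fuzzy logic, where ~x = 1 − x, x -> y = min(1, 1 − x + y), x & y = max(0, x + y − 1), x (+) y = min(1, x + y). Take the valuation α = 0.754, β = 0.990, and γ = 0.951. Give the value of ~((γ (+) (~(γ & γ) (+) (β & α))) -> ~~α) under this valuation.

γ & γ = max(0, 0.951 + 0.951 − 1) = max(0, 0.902) = 0.902
~(γ & γ) = 1 − 0.902 = 0.098
β & α = max(0, 0.990 + 0.754 − 1) = max(0, 0.744) = 0.744
~(γ & γ) (+) (β & α) = min(1, 0.098 + 0.744) = min(1, 0.842) = 0.842
γ (+) (~(γ & γ) (+) (β & α)) = min(1, 0.951 + 0.842) = min(1, 1.793) = 1.000
~α = 1 − 0.754 = 0.246
~~α = 1 − 0.246 = 0.754
(γ (+) (~(γ & γ) (+) (β & α))) -> ~~α = min(1, 1 − 1.000 + 0.754) = min(1, 0.754) = 0.754
~((γ (+) (~(γ & γ) (+) (β & α))) -> ~~α) = 1 − 0.754 = 0.246

0.246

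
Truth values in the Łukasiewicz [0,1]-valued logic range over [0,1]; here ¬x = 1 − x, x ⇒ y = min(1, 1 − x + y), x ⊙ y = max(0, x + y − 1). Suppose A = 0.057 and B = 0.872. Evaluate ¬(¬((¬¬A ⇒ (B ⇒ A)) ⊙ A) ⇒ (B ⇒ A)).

0.758

¬A = 1 − 0.057 = 0.943
¬¬A = 1 − 0.943 = 0.057
B ⇒ A = min(1, 1 − 0.872 + 0.057) = min(1, 0.185) = 0.185
¬¬A ⇒ (B ⇒ A) = min(1, 1 − 0.057 + 0.185) = min(1, 1.128) = 1.000
(¬¬A ⇒ (B ⇒ A)) ⊙ A = max(0, 1.000 + 0.057 − 1) = max(0, 0.057) = 0.057
¬((¬¬A ⇒ (B ⇒ A)) ⊙ A) = 1 − 0.057 = 0.943
¬((¬¬A ⇒ (B ⇒ A)) ⊙ A) ⇒ (B ⇒ A) = min(1, 1 − 0.943 + 0.185) = min(1, 0.242) = 0.242
¬(¬((¬¬A ⇒ (B ⇒ A)) ⊙ A) ⇒ (B ⇒ A)) = 1 − 0.242 = 0.758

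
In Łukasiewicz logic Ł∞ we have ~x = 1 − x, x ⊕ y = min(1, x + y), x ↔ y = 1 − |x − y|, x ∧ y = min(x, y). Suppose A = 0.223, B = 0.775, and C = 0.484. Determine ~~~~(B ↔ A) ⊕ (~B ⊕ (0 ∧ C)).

B ↔ A = 1 − |0.775 − 0.223| = 1 − 0.552 = 0.448
~(B ↔ A) = 1 − 0.448 = 0.552
~~(B ↔ A) = 1 − 0.552 = 0.448
~~~(B ↔ A) = 1 − 0.448 = 0.552
~~~~(B ↔ A) = 1 − 0.552 = 0.448
~B = 1 − 0.775 = 0.225
0 ∧ C = min(0.000, 0.484) = 0.000
~B ⊕ (0 ∧ C) = min(1, 0.225 + 0.000) = min(1, 0.225) = 0.225
~~~~(B ↔ A) ⊕ (~B ⊕ (0 ∧ C)) = min(1, 0.448 + 0.225) = min(1, 0.673) = 0.673

0.673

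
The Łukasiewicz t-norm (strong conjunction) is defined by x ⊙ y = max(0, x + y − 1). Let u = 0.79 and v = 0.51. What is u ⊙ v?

0.30

u ⊙ v = max(0, 0.79 + 0.51 − 1) = max(0, 0.30) = 0.30
For comparison, the Gödel (minimum) t-norm min(x, y) would give 0.51.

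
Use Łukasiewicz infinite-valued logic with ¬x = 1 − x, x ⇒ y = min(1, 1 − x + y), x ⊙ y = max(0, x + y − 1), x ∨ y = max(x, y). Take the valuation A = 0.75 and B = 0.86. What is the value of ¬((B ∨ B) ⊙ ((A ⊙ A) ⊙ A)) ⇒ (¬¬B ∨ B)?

0.97

B ∨ B = max(0.86, 0.86) = 0.86
A ⊙ A = max(0, 0.75 + 0.75 − 1) = max(0, 0.50) = 0.50
(A ⊙ A) ⊙ A = max(0, 0.50 + 0.75 − 1) = max(0, 0.25) = 0.25
(B ∨ B) ⊙ ((A ⊙ A) ⊙ A) = max(0, 0.86 + 0.25 − 1) = max(0, 0.11) = 0.11
¬((B ∨ B) ⊙ ((A ⊙ A) ⊙ A)) = 1 − 0.11 = 0.89
¬B = 1 − 0.86 = 0.14
¬¬B = 1 − 0.14 = 0.86
¬¬B ∨ B = max(0.86, 0.86) = 0.86
¬((B ∨ B) ⊙ ((A ⊙ A) ⊙ A)) ⇒ (¬¬B ∨ B) = min(1, 1 − 0.89 + 0.86) = min(1, 0.97) = 0.97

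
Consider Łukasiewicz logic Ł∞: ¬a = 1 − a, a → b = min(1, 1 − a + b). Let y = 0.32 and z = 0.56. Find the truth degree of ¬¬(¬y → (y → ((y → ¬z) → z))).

¬y = 1 − 0.32 = 0.68
¬z = 1 − 0.56 = 0.44
y → ¬z = min(1, 1 − 0.32 + 0.44) = min(1, 1.12) = 1.00
(y → ¬z) → z = min(1, 1 − 1.00 + 0.56) = min(1, 0.56) = 0.56
y → ((y → ¬z) → z) = min(1, 1 − 0.32 + 0.56) = min(1, 1.24) = 1.00
¬y → (y → ((y → ¬z) → z)) = min(1, 1 − 0.68 + 1.00) = min(1, 1.32) = 1.00
¬(¬y → (y → ((y → ¬z) → z))) = 1 − 1.00 = 0.00
¬¬(¬y → (y → ((y → ¬z) → z))) = 1 − 0.00 = 1.00

1.00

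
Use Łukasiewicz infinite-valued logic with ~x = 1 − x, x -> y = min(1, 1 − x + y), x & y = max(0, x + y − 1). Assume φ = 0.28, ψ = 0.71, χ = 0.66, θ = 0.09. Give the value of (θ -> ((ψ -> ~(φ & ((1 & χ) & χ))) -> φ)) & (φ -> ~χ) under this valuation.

1 & χ = max(0, 1.00 + 0.66 − 1) = max(0, 0.66) = 0.66
(1 & χ) & χ = max(0, 0.66 + 0.66 − 1) = max(0, 0.32) = 0.32
φ & ((1 & χ) & χ) = max(0, 0.28 + 0.32 − 1) = max(0, -0.40) = 0.00
~(φ & ((1 & χ) & χ)) = 1 − 0.00 = 1.00
ψ -> ~(φ & ((1 & χ) & χ)) = min(1, 1 − 0.71 + 1.00) = min(1, 1.29) = 1.00
(ψ -> ~(φ & ((1 & χ) & χ))) -> φ = min(1, 1 − 1.00 + 0.28) = min(1, 0.28) = 0.28
θ -> ((ψ -> ~(φ & ((1 & χ) & χ))) -> φ) = min(1, 1 − 0.09 + 0.28) = min(1, 1.19) = 1.00
~χ = 1 − 0.66 = 0.34
φ -> ~χ = min(1, 1 − 0.28 + 0.34) = min(1, 1.06) = 1.00
(θ -> ((ψ -> ~(φ & ((1 & χ) & χ))) -> φ)) & (φ -> ~χ) = max(0, 1.00 + 1.00 − 1) = max(0, 1.00) = 1.00

1.00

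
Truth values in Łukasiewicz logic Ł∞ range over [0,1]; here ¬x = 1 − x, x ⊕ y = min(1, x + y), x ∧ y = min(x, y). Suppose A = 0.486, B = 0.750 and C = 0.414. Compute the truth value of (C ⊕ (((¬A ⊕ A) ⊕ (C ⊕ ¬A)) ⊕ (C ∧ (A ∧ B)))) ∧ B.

¬A = 1 − 0.486 = 0.514
¬A ⊕ A = min(1, 0.514 + 0.486) = min(1, 1.000) = 1.000
C ⊕ ¬A = min(1, 0.414 + 0.514) = min(1, 0.928) = 0.928
(¬A ⊕ A) ⊕ (C ⊕ ¬A) = min(1, 1.000 + 0.928) = min(1, 1.928) = 1.000
A ∧ B = min(0.486, 0.750) = 0.486
C ∧ (A ∧ B) = min(0.414, 0.486) = 0.414
((¬A ⊕ A) ⊕ (C ⊕ ¬A)) ⊕ (C ∧ (A ∧ B)) = min(1, 1.000 + 0.414) = min(1, 1.414) = 1.000
C ⊕ (((¬A ⊕ A) ⊕ (C ⊕ ¬A)) ⊕ (C ∧ (A ∧ B))) = min(1, 0.414 + 1.000) = min(1, 1.414) = 1.000
(C ⊕ (((¬A ⊕ A) ⊕ (C ⊕ ¬A)) ⊕ (C ∧ (A ∧ B)))) ∧ B = min(1.000, 0.750) = 0.750

0.750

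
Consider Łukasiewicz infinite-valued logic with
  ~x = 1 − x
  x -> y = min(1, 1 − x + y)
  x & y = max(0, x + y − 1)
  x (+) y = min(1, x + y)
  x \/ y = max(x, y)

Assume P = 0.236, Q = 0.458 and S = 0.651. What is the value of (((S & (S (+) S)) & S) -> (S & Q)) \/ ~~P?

S (+) S = min(1, 0.651 + 0.651) = min(1, 1.302) = 1.000
S & (S (+) S) = max(0, 0.651 + 1.000 − 1) = max(0, 0.651) = 0.651
(S & (S (+) S)) & S = max(0, 0.651 + 0.651 − 1) = max(0, 0.302) = 0.302
S & Q = max(0, 0.651 + 0.458 − 1) = max(0, 0.109) = 0.109
((S & (S (+) S)) & S) -> (S & Q) = min(1, 1 − 0.302 + 0.109) = min(1, 0.807) = 0.807
~P = 1 − 0.236 = 0.764
~~P = 1 − 0.764 = 0.236
(((S & (S (+) S)) & S) -> (S & Q)) \/ ~~P = max(0.807, 0.236) = 0.807

0.807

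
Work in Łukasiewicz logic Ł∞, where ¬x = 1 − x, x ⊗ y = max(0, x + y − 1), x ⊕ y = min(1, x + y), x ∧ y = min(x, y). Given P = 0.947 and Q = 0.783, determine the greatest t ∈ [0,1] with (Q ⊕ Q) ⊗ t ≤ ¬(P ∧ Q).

Q ⊕ Q = min(1, 0.783 + 0.783) = min(1, 1.566) = 1.000
So the left factor is Q ⊕ Q = 1.000.
P ∧ Q = min(0.947, 0.783) = 0.783
¬(P ∧ Q) = 1 − 0.783 = 0.217
So the right-hand bound is ¬(P ∧ Q) = 0.217.
The residuum of the Łukasiewicz t-norm gives the supremum: min(1, 1 − 1.000 + 0.217).
1 − 1.000 + 0.217 = 0.217, so t = min(1, 0.217) = 0.217.
Check: 1.000 ⊗ 0.217 = max(0, 0.217) = 0.217 ≤ 0.217.

0.217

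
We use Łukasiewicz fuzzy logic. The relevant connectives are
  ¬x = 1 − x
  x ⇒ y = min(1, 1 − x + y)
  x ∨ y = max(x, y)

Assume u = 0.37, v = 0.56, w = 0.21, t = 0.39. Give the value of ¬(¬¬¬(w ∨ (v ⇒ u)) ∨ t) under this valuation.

0.61

v ⇒ u = min(1, 1 − 0.56 + 0.37) = min(1, 0.81) = 0.81
w ∨ (v ⇒ u) = max(0.21, 0.81) = 0.81
¬(w ∨ (v ⇒ u)) = 1 − 0.81 = 0.19
¬¬(w ∨ (v ⇒ u)) = 1 − 0.19 = 0.81
¬¬¬(w ∨ (v ⇒ u)) = 1 − 0.81 = 0.19
¬¬¬(w ∨ (v ⇒ u)) ∨ t = max(0.19, 0.39) = 0.39
¬(¬¬¬(w ∨ (v ⇒ u)) ∨ t) = 1 − 0.39 = 0.61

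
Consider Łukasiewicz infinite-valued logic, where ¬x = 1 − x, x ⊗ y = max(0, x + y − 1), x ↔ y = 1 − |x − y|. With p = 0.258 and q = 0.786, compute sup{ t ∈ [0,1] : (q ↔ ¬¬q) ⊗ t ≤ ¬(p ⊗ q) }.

¬q = 1 − 0.786 = 0.214
¬¬q = 1 − 0.214 = 0.786
q ↔ ¬¬q = 1 − |0.786 − 0.786| = 1 − 0.000 = 1.000
So the left factor is q ↔ ¬¬q = 1.000.
p ⊗ q = max(0, 0.258 + 0.786 − 1) = max(0, 0.044) = 0.044
¬(p ⊗ q) = 1 − 0.044 = 0.956
So the right-hand bound is ¬(p ⊗ q) = 0.956.
The residuum of the Łukasiewicz t-norm gives the supremum: min(1, 1 − 1.000 + 0.956).
1 − 1.000 + 0.956 = 0.956, so t = min(1, 0.956) = 0.956.
Check: 1.000 ⊗ 0.956 = max(0, 0.956) = 0.956 ≤ 0.956.

0.956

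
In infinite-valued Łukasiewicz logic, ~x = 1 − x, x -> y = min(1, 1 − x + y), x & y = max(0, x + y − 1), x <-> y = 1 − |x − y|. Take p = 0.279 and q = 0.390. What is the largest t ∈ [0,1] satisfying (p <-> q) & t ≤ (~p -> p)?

0.669

p <-> q = 1 − |0.279 − 0.390| = 1 − 0.111 = 0.889
So the left factor is p <-> q = 0.889.
~p = 1 − 0.279 = 0.721
~p -> p = min(1, 1 − 0.721 + 0.279) = min(1, 0.558) = 0.558
So the right-hand bound is ~p -> p = 0.558.
The residuum of the Łukasiewicz t-norm gives the supremum: min(1, 1 − 0.889 + 0.558).
1 − 0.889 + 0.558 = 0.669, so t = min(1, 0.669) = 0.669.
Check: 0.889 & 0.669 = max(0, 0.558) = 0.558 ≤ 0.558.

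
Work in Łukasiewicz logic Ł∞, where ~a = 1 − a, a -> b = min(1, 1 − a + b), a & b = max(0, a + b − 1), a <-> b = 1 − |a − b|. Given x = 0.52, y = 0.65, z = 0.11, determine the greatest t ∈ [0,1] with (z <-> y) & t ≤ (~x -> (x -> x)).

1.00

z <-> y = 1 − |0.11 − 0.65| = 1 − 0.54 = 0.46
So the left factor is z <-> y = 0.46.
~x = 1 − 0.52 = 0.48
x -> x = min(1, 1 − 0.52 + 0.52) = min(1, 1.00) = 1.00
~x -> (x -> x) = min(1, 1 − 0.48 + 1.00) = min(1, 1.52) = 1.00
So the right-hand bound is ~x -> (x -> x) = 1.00.
The residuum of the Łukasiewicz t-norm gives the supremum: min(1, 1 − 0.46 + 1.00).
1 − 0.46 + 1.00 = 1.54, so t = min(1, 1.54) = 1.00.
Check: 0.46 & 1.00 = max(0, 0.46) = 0.46 ≤ 1.00.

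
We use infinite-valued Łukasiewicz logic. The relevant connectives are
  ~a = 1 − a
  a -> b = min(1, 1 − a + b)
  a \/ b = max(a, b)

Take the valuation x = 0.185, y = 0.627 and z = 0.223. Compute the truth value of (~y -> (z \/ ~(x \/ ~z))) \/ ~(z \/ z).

~y = 1 − 0.627 = 0.373
~z = 1 − 0.223 = 0.777
x \/ ~z = max(0.185, 0.777) = 0.777
~(x \/ ~z) = 1 − 0.777 = 0.223
z \/ ~(x \/ ~z) = max(0.223, 0.223) = 0.223
~y -> (z \/ ~(x \/ ~z)) = min(1, 1 − 0.373 + 0.223) = min(1, 0.850) = 0.850
z \/ z = max(0.223, 0.223) = 0.223
~(z \/ z) = 1 − 0.223 = 0.777
(~y -> (z \/ ~(x \/ ~z))) \/ ~(z \/ z) = max(0.850, 0.777) = 0.850

0.850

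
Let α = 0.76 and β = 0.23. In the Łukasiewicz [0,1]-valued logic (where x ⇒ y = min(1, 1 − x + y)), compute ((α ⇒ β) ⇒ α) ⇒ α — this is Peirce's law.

α ⇒ β = min(1, 1 − 0.76 + 0.23) = min(1, 0.47) = 0.47
(α ⇒ β) ⇒ α = min(1, 1 − 0.47 + 0.76) = min(1, 1.29) = 1.00
((α ⇒ β) ⇒ α) ⇒ α = min(1, 1 − 1.00 + 0.76) = min(1, 0.76) = 0.76
(The value 0.76 < 1 shows this instance is not satisfied; not a Ł∞-tautology in general.)

0.76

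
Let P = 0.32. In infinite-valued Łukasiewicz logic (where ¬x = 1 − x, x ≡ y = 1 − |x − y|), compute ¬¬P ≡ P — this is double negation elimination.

¬P = 1 − 0.32 = 0.68
¬¬P = 1 − 0.68 = 0.32
¬¬P ≡ P = 1 − |0.32 − 0.32| = 1 − 0.00 = 1.00
(As expected: always 1 in Ł∞ since negation is involutive.)

1.00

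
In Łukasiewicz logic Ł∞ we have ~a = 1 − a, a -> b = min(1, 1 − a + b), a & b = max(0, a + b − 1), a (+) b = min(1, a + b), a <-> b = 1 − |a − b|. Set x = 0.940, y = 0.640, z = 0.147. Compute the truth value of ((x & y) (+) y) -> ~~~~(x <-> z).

x & y = max(0, 0.940 + 0.640 − 1) = max(0, 0.580) = 0.580
(x & y) (+) y = min(1, 0.580 + 0.640) = min(1, 1.220) = 1.000
x <-> z = 1 − |0.940 − 0.147| = 1 − 0.793 = 0.207
~(x <-> z) = 1 − 0.207 = 0.793
~~(x <-> z) = 1 − 0.793 = 0.207
~~~(x <-> z) = 1 − 0.207 = 0.793
~~~~(x <-> z) = 1 − 0.793 = 0.207
((x & y) (+) y) -> ~~~~(x <-> z) = min(1, 1 − 1.000 + 0.207) = min(1, 0.207) = 0.207

0.207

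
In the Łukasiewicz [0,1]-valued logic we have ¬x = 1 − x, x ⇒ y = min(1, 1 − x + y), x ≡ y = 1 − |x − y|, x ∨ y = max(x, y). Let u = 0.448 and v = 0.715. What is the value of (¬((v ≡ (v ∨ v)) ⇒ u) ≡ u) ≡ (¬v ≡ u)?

v ∨ v = max(0.715, 0.715) = 0.715
v ≡ (v ∨ v) = 1 − |0.715 − 0.715| = 1 − 0.000 = 1.000
(v ≡ (v ∨ v)) ⇒ u = min(1, 1 − 1.000 + 0.448) = min(1, 0.448) = 0.448
¬((v ≡ (v ∨ v)) ⇒ u) = 1 − 0.448 = 0.552
¬((v ≡ (v ∨ v)) ⇒ u) ≡ u = 1 − |0.552 − 0.448| = 1 − 0.104 = 0.896
¬v = 1 − 0.715 = 0.285
¬v ≡ u = 1 − |0.285 − 0.448| = 1 − 0.163 = 0.837
(¬((v ≡ (v ∨ v)) ⇒ u) ≡ u) ≡ (¬v ≡ u) = 1 − |0.896 − 0.837| = 1 − 0.059 = 0.941

0.941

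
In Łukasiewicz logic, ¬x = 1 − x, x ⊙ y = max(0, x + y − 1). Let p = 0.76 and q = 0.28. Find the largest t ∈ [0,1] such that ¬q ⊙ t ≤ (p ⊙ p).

0.80

¬q = 1 − 0.28 = 0.72
So the left factor is ¬q = 0.72.
p ⊙ p = max(0, 0.76 + 0.76 − 1) = max(0, 0.52) = 0.52
So the right-hand bound is p ⊙ p = 0.52.
The residuum of the Łukasiewicz t-norm gives the supremum: min(1, 1 − 0.72 + 0.52).
1 − 0.72 + 0.52 = 0.80, so t = min(1, 0.80) = 0.80.
Check: 0.72 ⊙ 0.80 = max(0, 0.52) = 0.52 ≤ 0.52.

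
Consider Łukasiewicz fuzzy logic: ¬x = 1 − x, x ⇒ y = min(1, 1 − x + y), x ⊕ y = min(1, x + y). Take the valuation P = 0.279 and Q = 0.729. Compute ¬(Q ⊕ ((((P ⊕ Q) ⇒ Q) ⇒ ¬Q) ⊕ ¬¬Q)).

0.000

P ⊕ Q = min(1, 0.279 + 0.729) = min(1, 1.008) = 1.000
(P ⊕ Q) ⇒ Q = min(1, 1 − 1.000 + 0.729) = min(1, 0.729) = 0.729
¬Q = 1 − 0.729 = 0.271
((P ⊕ Q) ⇒ Q) ⇒ ¬Q = min(1, 1 − 0.729 + 0.271) = min(1, 0.542) = 0.542
¬¬Q = 1 − 0.271 = 0.729
(((P ⊕ Q) ⇒ Q) ⇒ ¬Q) ⊕ ¬¬Q = min(1, 0.542 + 0.729) = min(1, 1.271) = 1.000
Q ⊕ ((((P ⊕ Q) ⇒ Q) ⇒ ¬Q) ⊕ ¬¬Q) = min(1, 0.729 + 1.000) = min(1, 1.729) = 1.000
¬(Q ⊕ ((((P ⊕ Q) ⇒ Q) ⇒ ¬Q) ⊕ ¬¬Q)) = 1 − 1.000 = 0.000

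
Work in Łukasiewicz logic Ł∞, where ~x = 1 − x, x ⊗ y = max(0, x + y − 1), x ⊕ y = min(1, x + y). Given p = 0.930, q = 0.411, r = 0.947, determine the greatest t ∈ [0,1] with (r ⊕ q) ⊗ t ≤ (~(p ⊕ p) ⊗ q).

0.000

r ⊕ q = min(1, 0.947 + 0.411) = min(1, 1.358) = 1.000
So the left factor is r ⊕ q = 1.000.
p ⊕ p = min(1, 0.930 + 0.930) = min(1, 1.860) = 1.000
~(p ⊕ p) = 1 − 1.000 = 0.000
~(p ⊕ p) ⊗ q = max(0, 0.000 + 0.411 − 1) = max(0, -0.589) = 0.000
So the right-hand bound is ~(p ⊕ p) ⊗ q = 0.000.
The residuum of the Łukasiewicz t-norm gives the supremum: min(1, 1 − 1.000 + 0.000).
1 − 1.000 + 0.000 = 0.000, so t = min(1, 0.000) = 0.000.
Check: 1.000 ⊗ 0.000 = max(0, 0.000) = 0.000 ≤ 0.000.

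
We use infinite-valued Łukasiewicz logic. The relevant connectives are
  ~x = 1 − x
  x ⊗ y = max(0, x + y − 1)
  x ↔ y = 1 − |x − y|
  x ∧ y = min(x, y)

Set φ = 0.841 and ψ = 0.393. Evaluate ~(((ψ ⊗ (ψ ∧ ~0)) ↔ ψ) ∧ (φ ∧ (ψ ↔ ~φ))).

0.393

~0 = 1 − 0.000 = 1.000
ψ ∧ ~0 = min(0.393, 1.000) = 0.393
ψ ⊗ (ψ ∧ ~0) = max(0, 0.393 + 0.393 − 1) = max(0, -0.214) = 0.000
(ψ ⊗ (ψ ∧ ~0)) ↔ ψ = 1 − |0.000 − 0.393| = 1 − 0.393 = 0.607
~φ = 1 − 0.841 = 0.159
ψ ↔ ~φ = 1 − |0.393 − 0.159| = 1 − 0.234 = 0.766
φ ∧ (ψ ↔ ~φ) = min(0.841, 0.766) = 0.766
((ψ ⊗ (ψ ∧ ~0)) ↔ ψ) ∧ (φ ∧ (ψ ↔ ~φ)) = min(0.607, 0.766) = 0.607
~(((ψ ⊗ (ψ ∧ ~0)) ↔ ψ) ∧ (φ ∧ (ψ ↔ ~φ))) = 1 − 0.607 = 0.393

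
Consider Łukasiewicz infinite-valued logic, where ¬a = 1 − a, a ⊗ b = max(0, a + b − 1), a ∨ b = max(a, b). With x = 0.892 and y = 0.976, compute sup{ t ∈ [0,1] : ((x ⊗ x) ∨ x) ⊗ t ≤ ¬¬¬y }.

0.132

x ⊗ x = max(0, 0.892 + 0.892 − 1) = max(0, 0.784) = 0.784
(x ⊗ x) ∨ x = max(0.784, 0.892) = 0.892
So the left factor is (x ⊗ x) ∨ x = 0.892.
¬y = 1 − 0.976 = 0.024
¬¬y = 1 − 0.024 = 0.976
¬¬¬y = 1 − 0.976 = 0.024
So the right-hand bound is ¬¬¬y = 0.024.
The residuum of the Łukasiewicz t-norm gives the supremum: min(1, 1 − 0.892 + 0.024).
1 − 0.892 + 0.024 = 0.132, so t = min(1, 0.132) = 0.132.
Check: 0.892 ⊗ 0.132 = max(0, 0.024) = 0.024 ≤ 0.024.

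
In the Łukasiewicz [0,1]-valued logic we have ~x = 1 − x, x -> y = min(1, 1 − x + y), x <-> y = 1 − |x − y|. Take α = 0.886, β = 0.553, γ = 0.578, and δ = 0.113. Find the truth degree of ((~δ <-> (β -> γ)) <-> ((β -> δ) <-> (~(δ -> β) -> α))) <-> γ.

~δ = 1 − 0.113 = 0.887
β -> γ = min(1, 1 − 0.553 + 0.578) = min(1, 1.025) = 1.000
~δ <-> (β -> γ) = 1 − |0.887 − 1.000| = 1 − 0.113 = 0.887
β -> δ = min(1, 1 − 0.553 + 0.113) = min(1, 0.560) = 0.560
δ -> β = min(1, 1 − 0.113 + 0.553) = min(1, 1.440) = 1.000
~(δ -> β) = 1 − 1.000 = 0.000
~(δ -> β) -> α = min(1, 1 − 0.000 + 0.886) = min(1, 1.886) = 1.000
(β -> δ) <-> (~(δ -> β) -> α) = 1 − |0.560 − 1.000| = 1 − 0.440 = 0.560
(~δ <-> (β -> γ)) <-> ((β -> δ) <-> (~(δ -> β) -> α)) = 1 − |0.887 − 0.560| = 1 − 0.327 = 0.673
((~δ <-> (β -> γ)) <-> ((β -> δ) <-> (~(δ -> β) -> α))) <-> γ = 1 − |0.673 − 0.578| = 1 − 0.095 = 0.905

0.905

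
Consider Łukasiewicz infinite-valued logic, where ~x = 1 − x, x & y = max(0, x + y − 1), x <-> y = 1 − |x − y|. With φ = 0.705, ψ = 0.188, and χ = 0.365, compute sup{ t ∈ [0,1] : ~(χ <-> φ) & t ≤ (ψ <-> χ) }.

1.000

χ <-> φ = 1 − |0.365 − 0.705| = 1 − 0.340 = 0.660
~(χ <-> φ) = 1 − 0.660 = 0.340
So the left factor is ~(χ <-> φ) = 0.340.
ψ <-> χ = 1 − |0.188 − 0.365| = 1 − 0.177 = 0.823
So the right-hand bound is ψ <-> χ = 0.823.
The residuum of the Łukasiewicz t-norm gives the supremum: min(1, 1 − 0.340 + 0.823).
1 − 0.340 + 0.823 = 1.483, so t = min(1, 1.483) = 1.000.
Check: 0.340 & 1.000 = max(0, 0.340) = 0.340 ≤ 0.823.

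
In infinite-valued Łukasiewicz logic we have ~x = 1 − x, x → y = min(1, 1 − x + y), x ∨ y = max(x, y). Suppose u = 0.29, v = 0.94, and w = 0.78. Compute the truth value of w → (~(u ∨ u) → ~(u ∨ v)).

0.57

u ∨ u = max(0.29, 0.29) = 0.29
~(u ∨ u) = 1 − 0.29 = 0.71
u ∨ v = max(0.29, 0.94) = 0.94
~(u ∨ v) = 1 − 0.94 = 0.06
~(u ∨ u) → ~(u ∨ v) = min(1, 1 − 0.71 + 0.06) = min(1, 0.35) = 0.35
w → (~(u ∨ u) → ~(u ∨ v)) = min(1, 1 − 0.78 + 0.35) = min(1, 0.57) = 0.57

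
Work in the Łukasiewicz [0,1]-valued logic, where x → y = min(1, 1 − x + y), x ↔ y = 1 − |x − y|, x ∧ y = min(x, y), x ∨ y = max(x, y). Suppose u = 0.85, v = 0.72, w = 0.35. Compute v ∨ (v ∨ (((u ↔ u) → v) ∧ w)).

u ↔ u = 1 − |0.85 − 0.85| = 1 − 0.00 = 1.00
(u ↔ u) → v = min(1, 1 − 1.00 + 0.72) = min(1, 0.72) = 0.72
((u ↔ u) → v) ∧ w = min(0.72, 0.35) = 0.35
v ∨ (((u ↔ u) → v) ∧ w) = max(0.72, 0.35) = 0.72
v ∨ (v ∨ (((u ↔ u) → v) ∧ w)) = max(0.72, 0.72) = 0.72

0.72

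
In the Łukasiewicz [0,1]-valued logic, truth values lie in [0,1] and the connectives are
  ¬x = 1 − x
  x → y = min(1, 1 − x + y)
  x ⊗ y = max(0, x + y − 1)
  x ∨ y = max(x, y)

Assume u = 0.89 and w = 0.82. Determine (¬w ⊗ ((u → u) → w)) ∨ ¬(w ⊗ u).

0.29

¬w = 1 − 0.82 = 0.18
u → u = min(1, 1 − 0.89 + 0.89) = min(1, 1.00) = 1.00
(u → u) → w = min(1, 1 − 1.00 + 0.82) = min(1, 0.82) = 0.82
¬w ⊗ ((u → u) → w) = max(0, 0.18 + 0.82 − 1) = max(0, 0.00) = 0.00
w ⊗ u = max(0, 0.82 + 0.89 − 1) = max(0, 0.71) = 0.71
¬(w ⊗ u) = 1 − 0.71 = 0.29
(¬w ⊗ ((u → u) → w)) ∨ ¬(w ⊗ u) = max(0.00, 0.29) = 0.29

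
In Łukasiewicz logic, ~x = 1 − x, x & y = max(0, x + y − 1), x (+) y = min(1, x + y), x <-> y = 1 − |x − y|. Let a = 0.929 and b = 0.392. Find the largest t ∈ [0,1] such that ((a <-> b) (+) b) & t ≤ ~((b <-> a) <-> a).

0.611

a <-> b = 1 − |0.929 − 0.392| = 1 − 0.537 = 0.463
(a <-> b) (+) b = min(1, 0.463 + 0.392) = min(1, 0.855) = 0.855
So the left factor is (a <-> b) (+) b = 0.855.
b <-> a = 1 − |0.392 − 0.929| = 1 − 0.537 = 0.463
(b <-> a) <-> a = 1 − |0.463 − 0.929| = 1 − 0.466 = 0.534
~((b <-> a) <-> a) = 1 − 0.534 = 0.466
So the right-hand bound is ~((b <-> a) <-> a) = 0.466.
The residuum of the Łukasiewicz t-norm gives the supremum: min(1, 1 − 0.855 + 0.466).
1 − 0.855 + 0.466 = 0.611, so t = min(1, 0.611) = 0.611.
Check: 0.855 & 0.611 = max(0, 0.466) = 0.466 ≤ 0.466.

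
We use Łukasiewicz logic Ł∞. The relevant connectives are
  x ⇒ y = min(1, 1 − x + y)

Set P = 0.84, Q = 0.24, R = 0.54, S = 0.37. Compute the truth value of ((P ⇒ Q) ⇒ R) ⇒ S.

0.37

P ⇒ Q = min(1, 1 − 0.84 + 0.24) = min(1, 0.40) = 0.40
(P ⇒ Q) ⇒ R = min(1, 1 − 0.40 + 0.54) = min(1, 1.14) = 1.00
((P ⇒ Q) ⇒ R) ⇒ S = min(1, 1 − 1.00 + 0.37) = min(1, 0.37) = 0.37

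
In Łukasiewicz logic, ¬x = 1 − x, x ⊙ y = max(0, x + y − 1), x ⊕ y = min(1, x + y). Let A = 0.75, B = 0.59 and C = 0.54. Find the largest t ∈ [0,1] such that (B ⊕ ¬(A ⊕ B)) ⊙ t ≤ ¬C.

0.87

A ⊕ B = min(1, 0.75 + 0.59) = min(1, 1.34) = 1.00
¬(A ⊕ B) = 1 − 1.00 = 0.00
B ⊕ ¬(A ⊕ B) = min(1, 0.59 + 0.00) = min(1, 0.59) = 0.59
So the left factor is B ⊕ ¬(A ⊕ B) = 0.59.
¬C = 1 − 0.54 = 0.46
So the right-hand bound is ¬C = 0.46.
The residuum of the Łukasiewicz t-norm gives the supremum: min(1, 1 − 0.59 + 0.46).
1 − 0.59 + 0.46 = 0.87, so t = min(1, 0.87) = 0.87.
Check: 0.59 ⊙ 0.87 = max(0, 0.46) = 0.46 ≤ 0.46.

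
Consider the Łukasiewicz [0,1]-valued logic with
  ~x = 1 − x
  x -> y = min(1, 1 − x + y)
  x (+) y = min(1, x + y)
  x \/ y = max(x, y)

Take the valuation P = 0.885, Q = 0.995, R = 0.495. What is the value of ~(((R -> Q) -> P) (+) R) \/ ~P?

R -> Q = min(1, 1 − 0.495 + 0.995) = min(1, 1.500) = 1.000
(R -> Q) -> P = min(1, 1 − 1.000 + 0.885) = min(1, 0.885) = 0.885
((R -> Q) -> P) (+) R = min(1, 0.885 + 0.495) = min(1, 1.380) = 1.000
~(((R -> Q) -> P) (+) R) = 1 − 1.000 = 0.000
~P = 1 − 0.885 = 0.115
~(((R -> Q) -> P) (+) R) \/ ~P = max(0.000, 0.115) = 0.115

0.115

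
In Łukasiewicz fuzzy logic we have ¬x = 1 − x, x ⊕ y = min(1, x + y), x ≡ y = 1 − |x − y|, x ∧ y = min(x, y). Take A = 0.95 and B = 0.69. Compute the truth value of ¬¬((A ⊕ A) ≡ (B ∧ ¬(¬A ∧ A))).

A ⊕ A = min(1, 0.95 + 0.95) = min(1, 1.90) = 1.00
¬A = 1 − 0.95 = 0.05
¬A ∧ A = min(0.05, 0.95) = 0.05
¬(¬A ∧ A) = 1 − 0.05 = 0.95
B ∧ ¬(¬A ∧ A) = min(0.69, 0.95) = 0.69
(A ⊕ A) ≡ (B ∧ ¬(¬A ∧ A)) = 1 − |1.00 − 0.69| = 1 − 0.31 = 0.69
¬((A ⊕ A) ≡ (B ∧ ¬(¬A ∧ A))) = 1 − 0.69 = 0.31
¬¬((A ⊕ A) ≡ (B ∧ ¬(¬A ∧ A))) = 1 − 0.31 = 0.69

0.69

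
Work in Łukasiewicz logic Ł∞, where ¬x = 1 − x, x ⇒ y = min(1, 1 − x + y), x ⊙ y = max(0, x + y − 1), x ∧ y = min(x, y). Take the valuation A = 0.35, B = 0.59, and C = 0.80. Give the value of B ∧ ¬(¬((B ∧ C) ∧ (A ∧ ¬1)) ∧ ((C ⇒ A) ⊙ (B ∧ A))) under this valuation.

0.59

B ∧ C = min(0.59, 0.80) = 0.59
¬1 = 1 − 1.00 = 0.00
A ∧ ¬1 = min(0.35, 0.00) = 0.00
(B ∧ C) ∧ (A ∧ ¬1) = min(0.59, 0.00) = 0.00
¬((B ∧ C) ∧ (A ∧ ¬1)) = 1 − 0.00 = 1.00
C ⇒ A = min(1, 1 − 0.80 + 0.35) = min(1, 0.55) = 0.55
B ∧ A = min(0.59, 0.35) = 0.35
(C ⇒ A) ⊙ (B ∧ A) = max(0, 0.55 + 0.35 − 1) = max(0, -0.10) = 0.00
¬((B ∧ C) ∧ (A ∧ ¬1)) ∧ ((C ⇒ A) ⊙ (B ∧ A)) = min(1.00, 0.00) = 0.00
¬(¬((B ∧ C) ∧ (A ∧ ¬1)) ∧ ((C ⇒ A) ⊙ (B ∧ A))) = 1 − 0.00 = 1.00
B ∧ ¬(¬((B ∧ C) ∧ (A ∧ ¬1)) ∧ ((C ⇒ A) ⊙ (B ∧ A))) = min(0.59, 1.00) = 0.59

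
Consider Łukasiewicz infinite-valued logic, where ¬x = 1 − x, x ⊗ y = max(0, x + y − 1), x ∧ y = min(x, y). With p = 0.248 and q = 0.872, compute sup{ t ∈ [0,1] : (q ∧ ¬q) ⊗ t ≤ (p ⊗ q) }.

¬q = 1 − 0.872 = 0.128
q ∧ ¬q = min(0.872, 0.128) = 0.128
So the left factor is q ∧ ¬q = 0.128.
p ⊗ q = max(0, 0.248 + 0.872 − 1) = max(0, 0.120) = 0.120
So the right-hand bound is p ⊗ q = 0.120.
The residuum of the Łukasiewicz t-norm gives the supremum: min(1, 1 − 0.128 + 0.120).
1 − 0.128 + 0.120 = 0.992, so t = min(1, 0.992) = 0.992.
Check: 0.128 ⊗ 0.992 = max(0, 0.120) = 0.120 ≤ 0.120.

0.992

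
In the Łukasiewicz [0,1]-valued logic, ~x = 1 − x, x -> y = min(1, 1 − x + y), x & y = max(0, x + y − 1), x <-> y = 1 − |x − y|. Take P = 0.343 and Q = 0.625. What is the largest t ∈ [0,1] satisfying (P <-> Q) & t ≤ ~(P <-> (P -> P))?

0.939

P <-> Q = 1 − |0.343 − 0.625| = 1 − 0.282 = 0.718
So the left factor is P <-> Q = 0.718.
P -> P = min(1, 1 − 0.343 + 0.343) = min(1, 1.000) = 1.000
P <-> (P -> P) = 1 − |0.343 − 1.000| = 1 − 0.657 = 0.343
~(P <-> (P -> P)) = 1 − 0.343 = 0.657
So the right-hand bound is ~(P <-> (P -> P)) = 0.657.
The residuum of the Łukasiewicz t-norm gives the supremum: min(1, 1 − 0.718 + 0.657).
1 − 0.718 + 0.657 = 0.939, so t = min(1, 0.939) = 0.939.
Check: 0.718 & 0.939 = max(0, 0.657) = 0.657 ≤ 0.657.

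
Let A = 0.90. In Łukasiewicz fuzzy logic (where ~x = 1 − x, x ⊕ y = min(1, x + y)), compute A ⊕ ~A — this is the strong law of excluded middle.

1.00

~A = 1 − 0.90 = 0.10
A ⊕ ~A = min(1, 0.90 + 0.10) = min(1, 1.00) = 1.00
(As expected: always 1 in Ł∞ since a ⊕ (1−a) = 1.)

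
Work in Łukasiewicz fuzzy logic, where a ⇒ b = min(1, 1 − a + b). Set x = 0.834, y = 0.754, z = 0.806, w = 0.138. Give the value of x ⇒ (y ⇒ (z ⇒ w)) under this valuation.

z ⇒ w = min(1, 1 − 0.806 + 0.138) = min(1, 0.332) = 0.332
y ⇒ (z ⇒ w) = min(1, 1 − 0.754 + 0.332) = min(1, 0.578) = 0.578
x ⇒ (y ⇒ (z ⇒ w)) = min(1, 1 − 0.834 + 0.578) = min(1, 0.744) = 0.744

0.744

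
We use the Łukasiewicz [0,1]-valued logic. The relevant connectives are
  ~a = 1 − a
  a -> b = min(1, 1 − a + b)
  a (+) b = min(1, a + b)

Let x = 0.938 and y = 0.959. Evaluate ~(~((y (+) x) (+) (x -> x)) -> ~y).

y (+) x = min(1, 0.959 + 0.938) = min(1, 1.897) = 1.000
x -> x = min(1, 1 − 0.938 + 0.938) = min(1, 1.000) = 1.000
(y (+) x) (+) (x -> x) = min(1, 1.000 + 1.000) = min(1, 2.000) = 1.000
~((y (+) x) (+) (x -> x)) = 1 − 1.000 = 0.000
~y = 1 − 0.959 = 0.041
~((y (+) x) (+) (x -> x)) -> ~y = min(1, 1 − 0.000 + 0.041) = min(1, 1.041) = 1.000
~(~((y (+) x) (+) (x -> x)) -> ~y) = 1 − 1.000 = 0.000

0.000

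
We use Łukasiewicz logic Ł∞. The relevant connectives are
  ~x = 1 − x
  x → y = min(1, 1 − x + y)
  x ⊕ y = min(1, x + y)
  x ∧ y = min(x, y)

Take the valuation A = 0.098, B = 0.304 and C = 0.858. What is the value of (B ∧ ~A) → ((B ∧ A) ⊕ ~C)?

~A = 1 − 0.098 = 0.902
B ∧ ~A = min(0.304, 0.902) = 0.304
B ∧ A = min(0.304, 0.098) = 0.098
~C = 1 − 0.858 = 0.142
(B ∧ A) ⊕ ~C = min(1, 0.098 + 0.142) = min(1, 0.240) = 0.240
(B ∧ ~A) → ((B ∧ A) ⊕ ~C) = min(1, 1 − 0.304 + 0.240) = min(1, 0.936) = 0.936

0.936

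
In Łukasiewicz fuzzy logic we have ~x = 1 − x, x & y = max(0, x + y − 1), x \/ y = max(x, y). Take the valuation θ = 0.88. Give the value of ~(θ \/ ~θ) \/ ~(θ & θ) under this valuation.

0.24

~θ = 1 − 0.88 = 0.12
θ \/ ~θ = max(0.88, 0.12) = 0.88
~(θ \/ ~θ) = 1 − 0.88 = 0.12
θ & θ = max(0, 0.88 + 0.88 − 1) = max(0, 0.76) = 0.76
~(θ & θ) = 1 − 0.76 = 0.24
~(θ \/ ~θ) \/ ~(θ & θ) = max(0.12, 0.24) = 0.24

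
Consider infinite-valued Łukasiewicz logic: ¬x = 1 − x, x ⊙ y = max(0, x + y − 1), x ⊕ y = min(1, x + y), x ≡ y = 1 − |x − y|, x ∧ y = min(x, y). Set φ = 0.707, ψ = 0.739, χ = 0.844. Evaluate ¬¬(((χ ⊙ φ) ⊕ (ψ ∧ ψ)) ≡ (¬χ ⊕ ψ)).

0.895

χ ⊙ φ = max(0, 0.844 + 0.707 − 1) = max(0, 0.551) = 0.551
ψ ∧ ψ = min(0.739, 0.739) = 0.739
(χ ⊙ φ) ⊕ (ψ ∧ ψ) = min(1, 0.551 + 0.739) = min(1, 1.290) = 1.000
¬χ = 1 − 0.844 = 0.156
¬χ ⊕ ψ = min(1, 0.156 + 0.739) = min(1, 0.895) = 0.895
((χ ⊙ φ) ⊕ (ψ ∧ ψ)) ≡ (¬χ ⊕ ψ) = 1 − |1.000 − 0.895| = 1 − 0.105 = 0.895
¬(((χ ⊙ φ) ⊕ (ψ ∧ ψ)) ≡ (¬χ ⊕ ψ)) = 1 − 0.895 = 0.105
¬¬(((χ ⊙ φ) ⊕ (ψ ∧ ψ)) ≡ (¬χ ⊕ ψ)) = 1 − 0.105 = 0.895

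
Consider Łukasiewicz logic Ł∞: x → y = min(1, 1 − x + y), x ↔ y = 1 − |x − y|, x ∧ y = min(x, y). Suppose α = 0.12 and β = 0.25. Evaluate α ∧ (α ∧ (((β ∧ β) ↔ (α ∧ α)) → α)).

0.12

β ∧ β = min(0.25, 0.25) = 0.25
α ∧ α = min(0.12, 0.12) = 0.12
(β ∧ β) ↔ (α ∧ α) = 1 − |0.25 − 0.12| = 1 − 0.13 = 0.87
((β ∧ β) ↔ (α ∧ α)) → α = min(1, 1 − 0.87 + 0.12) = min(1, 0.25) = 0.25
α ∧ (((β ∧ β) ↔ (α ∧ α)) → α) = min(0.12, 0.25) = 0.12
α ∧ (α ∧ (((β ∧ β) ↔ (α ∧ α)) → α)) = min(0.12, 0.12) = 0.12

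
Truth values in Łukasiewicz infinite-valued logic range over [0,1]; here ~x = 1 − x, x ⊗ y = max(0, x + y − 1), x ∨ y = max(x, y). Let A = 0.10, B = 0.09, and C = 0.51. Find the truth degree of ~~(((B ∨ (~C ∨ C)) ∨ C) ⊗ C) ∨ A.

~C = 1 − 0.51 = 0.49
~C ∨ C = max(0.49, 0.51) = 0.51
B ∨ (~C ∨ C) = max(0.09, 0.51) = 0.51
(B ∨ (~C ∨ C)) ∨ C = max(0.51, 0.51) = 0.51
((B ∨ (~C ∨ C)) ∨ C) ⊗ C = max(0, 0.51 + 0.51 − 1) = max(0, 0.02) = 0.02
~(((B ∨ (~C ∨ C)) ∨ C) ⊗ C) = 1 − 0.02 = 0.98
~~(((B ∨ (~C ∨ C)) ∨ C) ⊗ C) = 1 − 0.98 = 0.02
~~(((B ∨ (~C ∨ C)) ∨ C) ⊗ C) ∨ A = max(0.02, 0.10) = 0.10

0.10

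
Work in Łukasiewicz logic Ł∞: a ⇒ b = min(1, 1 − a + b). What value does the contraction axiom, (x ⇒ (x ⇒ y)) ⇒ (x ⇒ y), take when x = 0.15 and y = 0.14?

0.99

x ⇒ y = min(1, 1 − 0.15 + 0.14) = min(1, 0.99) = 0.99
x ⇒ (x ⇒ y) = min(1, 1 − 0.15 + 0.99) = min(1, 1.84) = 1.00
(x ⇒ (x ⇒ y)) ⇒ (x ⇒ y) = min(1, 1 − 1.00 + 0.99) = min(1, 0.99) = 0.99
(The value 0.99 < 1 shows this instance is not satisfied; fails in Ł∞ (the t-norm is not idempotent).)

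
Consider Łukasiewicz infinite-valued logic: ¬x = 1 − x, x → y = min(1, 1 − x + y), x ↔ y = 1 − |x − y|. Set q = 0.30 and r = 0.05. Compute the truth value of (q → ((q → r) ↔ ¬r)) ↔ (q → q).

1.00

q → r = min(1, 1 − 0.30 + 0.05) = min(1, 0.75) = 0.75
¬r = 1 − 0.05 = 0.95
(q → r) ↔ ¬r = 1 − |0.75 − 0.95| = 1 − 0.20 = 0.80
q → ((q → r) ↔ ¬r) = min(1, 1 − 0.30 + 0.80) = min(1, 1.50) = 1.00
q → q = min(1, 1 − 0.30 + 0.30) = min(1, 1.00) = 1.00
(q → ((q → r) ↔ ¬r)) ↔ (q → q) = 1 − |1.00 − 1.00| = 1 − 0.00 = 1.00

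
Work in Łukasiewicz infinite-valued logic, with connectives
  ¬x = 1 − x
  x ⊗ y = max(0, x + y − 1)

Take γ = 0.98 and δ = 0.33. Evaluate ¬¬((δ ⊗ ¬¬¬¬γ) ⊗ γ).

¬γ = 1 − 0.98 = 0.02
¬¬γ = 1 − 0.02 = 0.98
¬¬¬γ = 1 − 0.98 = 0.02
¬¬¬¬γ = 1 − 0.02 = 0.98
δ ⊗ ¬¬¬¬γ = max(0, 0.33 + 0.98 − 1) = max(0, 0.31) = 0.31
(δ ⊗ ¬¬¬¬γ) ⊗ γ = max(0, 0.31 + 0.98 − 1) = max(0, 0.29) = 0.29
¬((δ ⊗ ¬¬¬¬γ) ⊗ γ) = 1 − 0.29 = 0.71
¬¬((δ ⊗ ¬¬¬¬γ) ⊗ γ) = 1 − 0.71 = 0.29

0.29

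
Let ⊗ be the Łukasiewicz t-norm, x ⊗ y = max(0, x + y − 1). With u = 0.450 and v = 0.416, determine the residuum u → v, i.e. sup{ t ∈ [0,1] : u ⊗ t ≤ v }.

0.966

The residuum of the Łukasiewicz t-norm gives the supremum: min(1, 1 − 0.450 + 0.416).
1 − 0.450 + 0.416 = 0.966, so t = min(1, 0.966) = 0.966.
Check: 0.450 ⊗ 0.966 = max(0, 0.416) = 0.416 ≤ 0.416.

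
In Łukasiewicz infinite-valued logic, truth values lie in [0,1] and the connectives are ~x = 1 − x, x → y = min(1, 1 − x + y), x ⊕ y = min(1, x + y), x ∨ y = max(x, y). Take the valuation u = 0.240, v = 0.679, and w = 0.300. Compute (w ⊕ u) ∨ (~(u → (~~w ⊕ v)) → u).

w ⊕ u = min(1, 0.300 + 0.240) = min(1, 0.540) = 0.540
~w = 1 − 0.300 = 0.700
~~w = 1 − 0.700 = 0.300
~~w ⊕ v = min(1, 0.300 + 0.679) = min(1, 0.979) = 0.979
u → (~~w ⊕ v) = min(1, 1 − 0.240 + 0.979) = min(1, 1.739) = 1.000
~(u → (~~w ⊕ v)) = 1 − 1.000 = 0.000
~(u → (~~w ⊕ v)) → u = min(1, 1 − 0.000 + 0.240) = min(1, 1.240) = 1.000
(w ⊕ u) ∨ (~(u → (~~w ⊕ v)) → u) = max(0.540, 1.000) = 1.000

1.000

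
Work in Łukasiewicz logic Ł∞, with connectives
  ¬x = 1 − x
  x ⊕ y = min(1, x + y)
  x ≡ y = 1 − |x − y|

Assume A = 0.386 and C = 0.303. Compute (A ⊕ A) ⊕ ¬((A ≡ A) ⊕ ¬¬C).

A ⊕ A = min(1, 0.386 + 0.386) = min(1, 0.772) = 0.772
A ≡ A = 1 − |0.386 − 0.386| = 1 − 0.000 = 1.000
¬C = 1 − 0.303 = 0.697
¬¬C = 1 − 0.697 = 0.303
(A ≡ A) ⊕ ¬¬C = min(1, 1.000 + 0.303) = min(1, 1.303) = 1.000
¬((A ≡ A) ⊕ ¬¬C) = 1 − 1.000 = 0.000
(A ⊕ A) ⊕ ¬((A ≡ A) ⊕ ¬¬C) = min(1, 0.772 + 0.000) = min(1, 0.772) = 0.772

0.772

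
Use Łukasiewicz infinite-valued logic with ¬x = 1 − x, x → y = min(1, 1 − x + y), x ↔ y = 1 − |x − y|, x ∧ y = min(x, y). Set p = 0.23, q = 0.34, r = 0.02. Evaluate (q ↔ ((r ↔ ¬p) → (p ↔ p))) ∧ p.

¬p = 1 − 0.23 = 0.77
r ↔ ¬p = 1 − |0.02 − 0.77| = 1 − 0.75 = 0.25
p ↔ p = 1 − |0.23 − 0.23| = 1 − 0.00 = 1.00
(r ↔ ¬p) → (p ↔ p) = min(1, 1 − 0.25 + 1.00) = min(1, 1.75) = 1.00
q ↔ ((r ↔ ¬p) → (p ↔ p)) = 1 − |0.34 − 1.00| = 1 − 0.66 = 0.34
(q ↔ ((r ↔ ¬p) → (p ↔ p))) ∧ p = min(0.34, 0.23) = 0.23

0.23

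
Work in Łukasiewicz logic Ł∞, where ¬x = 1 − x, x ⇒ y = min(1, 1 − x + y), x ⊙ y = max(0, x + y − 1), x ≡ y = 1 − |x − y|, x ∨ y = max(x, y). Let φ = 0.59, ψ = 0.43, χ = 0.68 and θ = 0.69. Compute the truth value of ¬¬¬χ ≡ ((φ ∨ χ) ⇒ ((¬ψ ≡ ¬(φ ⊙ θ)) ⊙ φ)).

0.56

¬χ = 1 − 0.68 = 0.32
¬¬χ = 1 − 0.32 = 0.68
¬¬¬χ = 1 − 0.68 = 0.32
φ ∨ χ = max(0.59, 0.68) = 0.68
¬ψ = 1 − 0.43 = 0.57
φ ⊙ θ = max(0, 0.59 + 0.69 − 1) = max(0, 0.28) = 0.28
¬(φ ⊙ θ) = 1 − 0.28 = 0.72
¬ψ ≡ ¬(φ ⊙ θ) = 1 − |0.57 − 0.72| = 1 − 0.15 = 0.85
(¬ψ ≡ ¬(φ ⊙ θ)) ⊙ φ = max(0, 0.85 + 0.59 − 1) = max(0, 0.44) = 0.44
(φ ∨ χ) ⇒ ((¬ψ ≡ ¬(φ ⊙ θ)) ⊙ φ) = min(1, 1 − 0.68 + 0.44) = min(1, 0.76) = 0.76
¬¬¬χ ≡ ((φ ∨ χ) ⇒ ((¬ψ ≡ ¬(φ ⊙ θ)) ⊙ φ)) = 1 − |0.32 − 0.76| = 1 − 0.44 = 0.56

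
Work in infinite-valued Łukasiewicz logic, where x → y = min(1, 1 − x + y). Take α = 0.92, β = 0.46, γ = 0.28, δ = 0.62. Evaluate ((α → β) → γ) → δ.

0.88

α → β = min(1, 1 − 0.92 + 0.46) = min(1, 0.54) = 0.54
(α → β) → γ = min(1, 1 − 0.54 + 0.28) = min(1, 0.74) = 0.74
((α → β) → γ) → δ = min(1, 1 − 0.74 + 0.62) = min(1, 0.88) = 0.88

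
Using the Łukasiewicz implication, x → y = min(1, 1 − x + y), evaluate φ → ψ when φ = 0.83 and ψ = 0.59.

0.76

φ → ψ = min(1, 1 − 0.83 + 0.59) = min(1, 0.76) = 0.76
For comparison, the Gödel implication (1 if x ≤ y else y) would give 0.59.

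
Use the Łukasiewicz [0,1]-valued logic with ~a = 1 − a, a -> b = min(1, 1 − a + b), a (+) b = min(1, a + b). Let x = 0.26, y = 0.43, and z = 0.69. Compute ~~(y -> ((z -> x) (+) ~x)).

z -> x = min(1, 1 − 0.69 + 0.26) = min(1, 0.57) = 0.57
~x = 1 − 0.26 = 0.74
(z -> x) (+) ~x = min(1, 0.57 + 0.74) = min(1, 1.31) = 1.00
y -> ((z -> x) (+) ~x) = min(1, 1 − 0.43 + 1.00) = min(1, 1.57) = 1.00
~(y -> ((z -> x) (+) ~x)) = 1 − 1.00 = 0.00
~~(y -> ((z -> x) (+) ~x)) = 1 − 0.00 = 1.00

1.00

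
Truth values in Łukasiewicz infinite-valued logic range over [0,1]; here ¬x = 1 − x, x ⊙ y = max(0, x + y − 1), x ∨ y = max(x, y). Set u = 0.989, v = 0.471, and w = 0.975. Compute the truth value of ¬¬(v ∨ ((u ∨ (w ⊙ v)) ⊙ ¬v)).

0.518

w ⊙ v = max(0, 0.975 + 0.471 − 1) = max(0, 0.446) = 0.446
u ∨ (w ⊙ v) = max(0.989, 0.446) = 0.989
¬v = 1 − 0.471 = 0.529
(u ∨ (w ⊙ v)) ⊙ ¬v = max(0, 0.989 + 0.529 − 1) = max(0, 0.518) = 0.518
v ∨ ((u ∨ (w ⊙ v)) ⊙ ¬v) = max(0.471, 0.518) = 0.518
¬(v ∨ ((u ∨ (w ⊙ v)) ⊙ ¬v)) = 1 − 0.518 = 0.482
¬¬(v ∨ ((u ∨ (w ⊙ v)) ⊙ ¬v)) = 1 − 0.482 = 0.518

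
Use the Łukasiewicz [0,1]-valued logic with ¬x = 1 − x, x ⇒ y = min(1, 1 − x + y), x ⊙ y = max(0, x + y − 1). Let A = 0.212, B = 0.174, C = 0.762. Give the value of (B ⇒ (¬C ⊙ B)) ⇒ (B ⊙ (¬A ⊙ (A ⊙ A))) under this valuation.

¬C = 1 − 0.762 = 0.238
¬C ⊙ B = max(0, 0.238 + 0.174 − 1) = max(0, -0.588) = 0.000
B ⇒ (¬C ⊙ B) = min(1, 1 − 0.174 + 0.000) = min(1, 0.826) = 0.826
¬A = 1 − 0.212 = 0.788
A ⊙ A = max(0, 0.212 + 0.212 − 1) = max(0, -0.576) = 0.000
¬A ⊙ (A ⊙ A) = max(0, 0.788 + 0.000 − 1) = max(0, -0.212) = 0.000
B ⊙ (¬A ⊙ (A ⊙ A)) = max(0, 0.174 + 0.000 − 1) = max(0, -0.826) = 0.000
(B ⇒ (¬C ⊙ B)) ⇒ (B ⊙ (¬A ⊙ (A ⊙ A))) = min(1, 1 − 0.826 + 0.000) = min(1, 0.174) = 0.174

0.174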